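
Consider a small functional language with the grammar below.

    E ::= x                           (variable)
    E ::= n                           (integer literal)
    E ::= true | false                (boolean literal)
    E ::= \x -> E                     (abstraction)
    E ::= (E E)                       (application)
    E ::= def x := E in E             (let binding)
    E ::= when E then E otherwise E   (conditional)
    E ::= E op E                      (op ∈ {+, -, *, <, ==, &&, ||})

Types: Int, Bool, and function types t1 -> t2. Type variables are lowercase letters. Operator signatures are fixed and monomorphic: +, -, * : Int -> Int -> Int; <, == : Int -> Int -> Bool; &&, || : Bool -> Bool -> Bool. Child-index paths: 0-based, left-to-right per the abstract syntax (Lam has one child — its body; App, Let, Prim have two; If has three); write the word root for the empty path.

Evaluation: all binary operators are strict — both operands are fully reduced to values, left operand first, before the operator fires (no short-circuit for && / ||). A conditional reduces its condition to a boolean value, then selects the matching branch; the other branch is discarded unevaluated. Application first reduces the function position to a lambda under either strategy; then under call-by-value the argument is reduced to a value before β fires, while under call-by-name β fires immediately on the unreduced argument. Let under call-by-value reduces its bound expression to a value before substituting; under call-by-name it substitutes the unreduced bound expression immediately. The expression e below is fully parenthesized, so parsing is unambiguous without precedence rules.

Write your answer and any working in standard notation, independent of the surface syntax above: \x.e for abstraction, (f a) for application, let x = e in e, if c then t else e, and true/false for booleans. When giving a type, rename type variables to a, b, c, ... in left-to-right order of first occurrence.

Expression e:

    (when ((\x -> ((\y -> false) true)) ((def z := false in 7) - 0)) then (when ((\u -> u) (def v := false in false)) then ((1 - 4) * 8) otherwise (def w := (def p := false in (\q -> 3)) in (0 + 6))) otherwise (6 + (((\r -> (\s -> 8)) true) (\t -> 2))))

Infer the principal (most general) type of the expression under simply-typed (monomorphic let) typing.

Answer: Int

Working:
\y._ : b -> Bool
  unify b -> Bool ~ Bool -> c
  unify b ~ Bool
  unify Bool ~ c
_ _ : Bool
\x._ : a -> Bool
let z : Bool
  unify Int ~ Int
  unify Int ~ Int
  unify a -> Bool ~ Int -> d
  unify a ~ Int
  unify Bool ~ d
_ _ : Bool
  unify Bool ~ Bool
u : e
\u._ : e -> e
let v : Bool
  unify e -> e ~ Bool -> f
  unify e ~ Bool
  unify Bool ~ f
_ _ : Bool
  unify Bool ~ Bool
  unify Int ~ Int
  unify Int ~ Int
  unify Int ~ Int
  unify Int ~ Int
let p : Bool
\q._ : g -> Int
let w : g -> Int
  unify Int ~ Int
  unify Int ~ Int
  unify Int ~ Int
  unify Int ~ Int
\s._ : i -> Int
\r._ : h -> i -> Int
  unify h -> i -> Int ~ Bool -> j
  unify h ~ Bool
  unify i -> Int ~ j
_ _ : i -> Int
\t._ : k -> Int
  unify i -> Int ~ (k -> Int) -> l
  unify i ~ k -> Int
  unify Int ~ l
_ _ : Int
  unify Int ~ Int
  unify Int ~ Int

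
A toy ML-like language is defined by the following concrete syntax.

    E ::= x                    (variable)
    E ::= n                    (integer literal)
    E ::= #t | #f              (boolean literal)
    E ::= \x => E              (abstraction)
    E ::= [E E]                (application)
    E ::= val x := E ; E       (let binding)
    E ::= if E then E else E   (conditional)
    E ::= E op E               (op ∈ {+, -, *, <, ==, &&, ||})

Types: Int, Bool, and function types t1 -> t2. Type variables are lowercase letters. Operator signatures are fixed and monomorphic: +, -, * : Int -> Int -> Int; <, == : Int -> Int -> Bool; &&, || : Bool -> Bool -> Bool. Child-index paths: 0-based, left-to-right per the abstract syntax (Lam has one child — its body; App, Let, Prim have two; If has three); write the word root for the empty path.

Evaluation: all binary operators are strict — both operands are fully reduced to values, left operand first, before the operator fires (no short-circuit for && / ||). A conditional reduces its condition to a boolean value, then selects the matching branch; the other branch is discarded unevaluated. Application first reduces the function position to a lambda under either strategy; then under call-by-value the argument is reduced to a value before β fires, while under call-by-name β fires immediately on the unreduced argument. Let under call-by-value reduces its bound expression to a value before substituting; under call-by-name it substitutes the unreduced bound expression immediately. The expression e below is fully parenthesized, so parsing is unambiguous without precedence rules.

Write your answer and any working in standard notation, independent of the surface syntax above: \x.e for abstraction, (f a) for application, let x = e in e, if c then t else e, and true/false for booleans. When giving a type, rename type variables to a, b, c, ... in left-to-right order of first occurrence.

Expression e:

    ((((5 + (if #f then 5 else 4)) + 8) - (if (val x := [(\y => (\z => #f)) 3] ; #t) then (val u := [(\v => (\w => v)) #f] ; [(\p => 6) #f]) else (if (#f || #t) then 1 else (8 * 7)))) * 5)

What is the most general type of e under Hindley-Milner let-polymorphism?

Working:
  unify Int ~ Int
  unify Bool ~ Bool
  unify Int ~ Int
  unify Int ~ Int
  unify Int ~ Int
  unify Int ~ Int
  unify Int ~ Int
\z._ : b -> Bool
\y._ : a -> b -> Bool
  unify a -> b -> Bool ~ Int -> c
  unify a ~ Int
  unify b -> Bool ~ c
_ _ : b -> Bool
let x : forall. b -> Bool
  unify Bool ~ Bool
v : d
\w._ : e -> d
\v._ : d -> e -> d
  unify d -> e -> d ~ Bool -> f
  unify d ~ Bool
  unify e -> Bool ~ f
_ _ : e -> Bool
let u : forall. e -> Bool
\p._ : g -> Int
  unify g -> Int ~ Bool -> h
  unify g ~ Bool
  unify Int ~ h
_ _ : Int
  unify Bool ~ Bool
  unify Bool ~ Bool
  unify Bool ~ Bool
  unify Int ~ Int
  unify Int ~ Int
  unify Int ~ Int
  unify Int ~ Int
  unify Int ~ Int
  unify Int ~ Int
  unify Int ~ Int

Answer: Int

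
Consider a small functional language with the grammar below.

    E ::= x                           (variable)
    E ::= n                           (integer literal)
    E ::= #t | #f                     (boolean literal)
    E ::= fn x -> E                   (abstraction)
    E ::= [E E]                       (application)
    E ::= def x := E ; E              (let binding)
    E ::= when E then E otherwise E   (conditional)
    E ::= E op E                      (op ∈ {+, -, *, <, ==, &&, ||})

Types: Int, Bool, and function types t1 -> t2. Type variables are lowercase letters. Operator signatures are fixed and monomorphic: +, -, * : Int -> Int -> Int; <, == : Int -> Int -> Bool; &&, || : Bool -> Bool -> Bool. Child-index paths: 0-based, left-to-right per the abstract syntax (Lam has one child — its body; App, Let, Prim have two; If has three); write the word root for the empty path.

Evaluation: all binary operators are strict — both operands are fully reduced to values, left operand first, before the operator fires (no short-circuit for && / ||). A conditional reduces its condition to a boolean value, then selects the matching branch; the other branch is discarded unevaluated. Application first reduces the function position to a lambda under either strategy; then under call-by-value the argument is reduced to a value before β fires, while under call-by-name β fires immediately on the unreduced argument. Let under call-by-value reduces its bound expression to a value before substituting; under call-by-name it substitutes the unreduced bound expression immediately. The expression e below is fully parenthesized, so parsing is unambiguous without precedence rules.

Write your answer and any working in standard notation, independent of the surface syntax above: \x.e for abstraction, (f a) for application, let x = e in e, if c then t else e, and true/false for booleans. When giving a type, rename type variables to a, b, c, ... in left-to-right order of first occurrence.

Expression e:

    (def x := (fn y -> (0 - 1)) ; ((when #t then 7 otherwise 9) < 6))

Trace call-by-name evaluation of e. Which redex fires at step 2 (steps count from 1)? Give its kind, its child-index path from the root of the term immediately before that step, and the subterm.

Answer: if at 0 : (if true then 7 else 9)

Trace:
step 0: (let x = (\y.(0 - 1)) in ((if true then 7 else 9) < 6))
step 1: [let@root] ((if true then 7 else 9) < 6)
step 2: [if@0] (7 < 6)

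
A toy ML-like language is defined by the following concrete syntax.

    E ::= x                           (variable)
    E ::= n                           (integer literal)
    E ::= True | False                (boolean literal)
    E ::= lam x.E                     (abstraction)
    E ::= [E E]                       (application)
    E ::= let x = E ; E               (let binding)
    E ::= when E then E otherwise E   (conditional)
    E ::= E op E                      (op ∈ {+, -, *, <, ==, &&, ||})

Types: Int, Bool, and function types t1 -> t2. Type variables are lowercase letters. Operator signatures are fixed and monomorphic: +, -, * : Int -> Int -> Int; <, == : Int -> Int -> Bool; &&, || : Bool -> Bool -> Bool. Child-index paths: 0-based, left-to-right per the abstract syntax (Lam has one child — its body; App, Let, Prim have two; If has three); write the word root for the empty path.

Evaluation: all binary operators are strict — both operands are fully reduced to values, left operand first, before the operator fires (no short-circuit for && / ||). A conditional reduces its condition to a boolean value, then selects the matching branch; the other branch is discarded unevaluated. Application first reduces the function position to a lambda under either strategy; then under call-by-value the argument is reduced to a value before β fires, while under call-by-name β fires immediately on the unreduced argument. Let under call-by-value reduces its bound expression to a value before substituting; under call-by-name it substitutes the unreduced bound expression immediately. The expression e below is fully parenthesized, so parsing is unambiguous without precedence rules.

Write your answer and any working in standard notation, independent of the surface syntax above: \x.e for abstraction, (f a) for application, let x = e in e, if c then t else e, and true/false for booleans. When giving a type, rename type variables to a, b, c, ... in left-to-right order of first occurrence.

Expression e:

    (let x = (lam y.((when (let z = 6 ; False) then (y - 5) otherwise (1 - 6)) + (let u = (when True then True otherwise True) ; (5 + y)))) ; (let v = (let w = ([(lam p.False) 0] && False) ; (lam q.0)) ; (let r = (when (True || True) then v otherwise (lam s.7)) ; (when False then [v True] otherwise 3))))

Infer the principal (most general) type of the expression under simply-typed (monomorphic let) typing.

Derivation:
let z : Int
  unify Bool ~ Bool
y : a
  unify a ~ Int
  unify Int ~ Int
  unify Int ~ Int
  unify Int ~ Int
  unify Int ~ Int
  unify Int ~ Int
  unify Bool ~ Bool
  unify Bool ~ Bool
let u : Bool
  unify Int ~ Int
y : Int
  unify Int ~ Int
  unify Int ~ Int
\y._ : Int -> Int
let x : Int -> Int
\p._ : b -> Bool
  unify b -> Bool ~ Int -> c
  unify b ~ Int
  unify Bool ~ c
_ _ : Bool
  unify Bool ~ Bool
  unify Bool ~ Bool
let w : Bool
\q._ : d -> Int
let v : d -> Int
  unify Bool ~ Bool
  unify Bool ~ Bool
  unify Bool ~ Bool
v : d -> Int
\s._ : e -> Int
  unify d -> Int ~ e -> Int
  unify d ~ e
  unify Int ~ Int
let r : e -> Int
  unify Bool ~ Bool
v : e -> Int
  unify e -> Int ~ Bool -> f
  unify e ~ Bool
  unify Int ~ f
_ _ : Int
  unify Int ~ Int

Answer: Int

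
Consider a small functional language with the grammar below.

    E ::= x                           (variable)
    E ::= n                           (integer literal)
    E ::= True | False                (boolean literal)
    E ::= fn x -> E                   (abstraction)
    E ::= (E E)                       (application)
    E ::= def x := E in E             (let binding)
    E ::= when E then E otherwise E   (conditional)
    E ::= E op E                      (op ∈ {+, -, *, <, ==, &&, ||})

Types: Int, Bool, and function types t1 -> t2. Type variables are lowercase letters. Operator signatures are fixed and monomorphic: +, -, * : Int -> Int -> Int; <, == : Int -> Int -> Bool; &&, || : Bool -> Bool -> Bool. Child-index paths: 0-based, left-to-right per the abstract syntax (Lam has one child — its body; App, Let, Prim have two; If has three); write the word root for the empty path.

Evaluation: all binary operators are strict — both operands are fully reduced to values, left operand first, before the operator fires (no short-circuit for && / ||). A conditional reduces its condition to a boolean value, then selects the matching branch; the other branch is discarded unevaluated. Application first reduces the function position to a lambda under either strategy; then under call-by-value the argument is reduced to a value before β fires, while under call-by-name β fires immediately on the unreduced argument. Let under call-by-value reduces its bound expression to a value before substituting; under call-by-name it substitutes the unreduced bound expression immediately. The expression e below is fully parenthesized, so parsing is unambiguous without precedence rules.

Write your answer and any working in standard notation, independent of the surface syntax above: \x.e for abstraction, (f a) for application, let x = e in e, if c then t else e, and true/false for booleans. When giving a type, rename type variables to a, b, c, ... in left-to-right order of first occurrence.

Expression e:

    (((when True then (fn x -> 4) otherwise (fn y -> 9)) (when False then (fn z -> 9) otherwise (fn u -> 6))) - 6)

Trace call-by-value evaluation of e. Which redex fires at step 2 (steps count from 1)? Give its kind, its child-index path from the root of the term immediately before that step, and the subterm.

Trace:
step 0: (((if true then (\x.4) else (\y.9)) (if false then (\z.9) else (\u.6))) - 6)
step 1: [if@0.0] (((\x.4) (if false then (\z.9) else (\u.6))) - 6)
step 2: [if@0.1] (((\x.4) (\u.6)) - 6)

Answer: if at 0.1 : (if false then (\z.9) else (\u.6))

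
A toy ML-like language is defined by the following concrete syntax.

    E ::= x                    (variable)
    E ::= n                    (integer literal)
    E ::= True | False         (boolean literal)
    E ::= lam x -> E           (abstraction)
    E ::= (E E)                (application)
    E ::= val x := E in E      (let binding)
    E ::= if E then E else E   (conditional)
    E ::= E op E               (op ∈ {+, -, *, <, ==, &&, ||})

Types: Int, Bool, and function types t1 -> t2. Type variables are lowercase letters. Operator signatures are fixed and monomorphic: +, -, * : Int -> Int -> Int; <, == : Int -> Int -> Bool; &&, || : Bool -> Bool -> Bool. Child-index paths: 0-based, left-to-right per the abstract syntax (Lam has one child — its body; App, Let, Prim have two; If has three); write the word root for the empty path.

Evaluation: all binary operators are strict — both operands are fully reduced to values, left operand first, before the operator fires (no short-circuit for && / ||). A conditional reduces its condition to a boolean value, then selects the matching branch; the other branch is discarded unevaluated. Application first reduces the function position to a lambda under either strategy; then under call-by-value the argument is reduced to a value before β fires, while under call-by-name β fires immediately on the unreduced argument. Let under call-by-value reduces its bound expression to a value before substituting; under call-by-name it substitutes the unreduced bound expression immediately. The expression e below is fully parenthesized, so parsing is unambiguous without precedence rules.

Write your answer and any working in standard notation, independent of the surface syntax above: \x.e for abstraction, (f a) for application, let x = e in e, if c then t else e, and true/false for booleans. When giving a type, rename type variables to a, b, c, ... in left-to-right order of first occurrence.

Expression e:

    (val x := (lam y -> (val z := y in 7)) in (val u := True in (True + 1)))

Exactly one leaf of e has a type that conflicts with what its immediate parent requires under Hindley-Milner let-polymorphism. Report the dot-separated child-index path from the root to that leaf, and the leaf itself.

Derivation:
y : a
let z : a
\y._ : a -> Int
let x : forall. a -> Int
let u : Bool
  unify Bool ~ Int
  FAIL: mismatch Bool ~ Int

Answer: 1.1.0 : true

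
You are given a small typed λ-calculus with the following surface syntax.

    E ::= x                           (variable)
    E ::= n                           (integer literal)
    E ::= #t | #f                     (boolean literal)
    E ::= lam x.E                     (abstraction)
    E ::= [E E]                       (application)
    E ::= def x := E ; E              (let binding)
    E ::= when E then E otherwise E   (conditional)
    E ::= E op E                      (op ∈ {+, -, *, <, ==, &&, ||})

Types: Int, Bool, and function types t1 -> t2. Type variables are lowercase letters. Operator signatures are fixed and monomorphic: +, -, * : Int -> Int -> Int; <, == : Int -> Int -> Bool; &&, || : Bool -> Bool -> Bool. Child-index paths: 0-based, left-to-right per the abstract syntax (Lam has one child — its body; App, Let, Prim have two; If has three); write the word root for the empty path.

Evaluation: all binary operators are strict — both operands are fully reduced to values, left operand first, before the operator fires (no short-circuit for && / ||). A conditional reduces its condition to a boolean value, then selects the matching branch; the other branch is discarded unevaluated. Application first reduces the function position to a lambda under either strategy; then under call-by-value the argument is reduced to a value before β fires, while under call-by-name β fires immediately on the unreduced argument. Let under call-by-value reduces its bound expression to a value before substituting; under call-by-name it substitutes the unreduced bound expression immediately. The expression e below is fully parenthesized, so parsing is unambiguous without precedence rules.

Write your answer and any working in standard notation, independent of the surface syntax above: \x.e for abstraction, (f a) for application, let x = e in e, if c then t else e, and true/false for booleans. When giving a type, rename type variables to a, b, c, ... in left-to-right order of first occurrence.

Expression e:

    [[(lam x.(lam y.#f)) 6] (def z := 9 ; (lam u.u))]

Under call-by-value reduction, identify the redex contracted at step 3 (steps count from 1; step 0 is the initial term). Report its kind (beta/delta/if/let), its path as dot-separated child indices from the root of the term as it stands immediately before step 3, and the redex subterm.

Answer: beta at root : ((\y.false) (\u.u))

Derivation:
step 0: (((\x.(\y.false)) 6) (let z = 9 in (\u.u)))
step 1: [beta@0] ((\y.false) (let z = 9 in (\u.u)))
step 2: [let@1] ((\y.false) (\u.u))
step 3: [beta@root] false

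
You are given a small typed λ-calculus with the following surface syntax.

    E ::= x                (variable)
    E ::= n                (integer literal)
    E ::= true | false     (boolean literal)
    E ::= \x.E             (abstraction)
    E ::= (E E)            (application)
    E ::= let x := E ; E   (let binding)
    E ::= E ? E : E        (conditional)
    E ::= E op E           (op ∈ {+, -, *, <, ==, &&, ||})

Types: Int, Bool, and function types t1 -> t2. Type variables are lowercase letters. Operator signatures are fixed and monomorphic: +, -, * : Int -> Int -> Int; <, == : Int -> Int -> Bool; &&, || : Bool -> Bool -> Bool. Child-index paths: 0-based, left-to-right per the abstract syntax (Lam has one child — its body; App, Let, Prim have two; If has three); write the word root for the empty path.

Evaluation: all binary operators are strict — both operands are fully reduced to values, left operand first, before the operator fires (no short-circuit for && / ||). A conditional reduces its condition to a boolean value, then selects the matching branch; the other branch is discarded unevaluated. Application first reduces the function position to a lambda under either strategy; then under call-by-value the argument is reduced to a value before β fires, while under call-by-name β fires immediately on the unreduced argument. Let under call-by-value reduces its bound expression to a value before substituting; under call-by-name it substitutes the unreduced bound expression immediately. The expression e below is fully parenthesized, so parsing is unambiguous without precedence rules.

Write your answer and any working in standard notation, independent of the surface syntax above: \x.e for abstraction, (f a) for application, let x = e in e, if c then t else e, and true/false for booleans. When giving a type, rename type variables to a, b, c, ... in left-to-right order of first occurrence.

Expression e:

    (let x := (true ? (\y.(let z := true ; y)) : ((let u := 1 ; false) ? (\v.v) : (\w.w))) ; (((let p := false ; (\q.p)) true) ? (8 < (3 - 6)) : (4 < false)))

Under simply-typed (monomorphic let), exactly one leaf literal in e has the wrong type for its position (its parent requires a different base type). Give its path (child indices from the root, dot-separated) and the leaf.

Trace:
  unify Bool ~ Bool
let z : Bool
y : a
\y._ : a -> a
let u : Int
  unify Bool ~ Bool
v : b
\v._ : b -> b
w : c
\w._ : c -> c
  unify b -> b ~ c -> c
  unify b ~ c
  unify c ~ c
  unify a -> a ~ c -> c
  unify a ~ c
  unify c ~ c
let x : c -> c
let p : Bool
p : Bool
\q._ : d -> Bool
  unify d -> Bool ~ Bool -> e
  unify d ~ Bool
  unify Bool ~ e
_ _ : Bool
  unify Bool ~ Bool
  unify Int ~ Int
  unify Int ~ Int
  unify Int ~ Int
  unify Int ~ Int
  unify Int ~ Int
  unify Bool ~ Int
  FAIL: mismatch Bool ~ Int

Answer: 1.2.1 : false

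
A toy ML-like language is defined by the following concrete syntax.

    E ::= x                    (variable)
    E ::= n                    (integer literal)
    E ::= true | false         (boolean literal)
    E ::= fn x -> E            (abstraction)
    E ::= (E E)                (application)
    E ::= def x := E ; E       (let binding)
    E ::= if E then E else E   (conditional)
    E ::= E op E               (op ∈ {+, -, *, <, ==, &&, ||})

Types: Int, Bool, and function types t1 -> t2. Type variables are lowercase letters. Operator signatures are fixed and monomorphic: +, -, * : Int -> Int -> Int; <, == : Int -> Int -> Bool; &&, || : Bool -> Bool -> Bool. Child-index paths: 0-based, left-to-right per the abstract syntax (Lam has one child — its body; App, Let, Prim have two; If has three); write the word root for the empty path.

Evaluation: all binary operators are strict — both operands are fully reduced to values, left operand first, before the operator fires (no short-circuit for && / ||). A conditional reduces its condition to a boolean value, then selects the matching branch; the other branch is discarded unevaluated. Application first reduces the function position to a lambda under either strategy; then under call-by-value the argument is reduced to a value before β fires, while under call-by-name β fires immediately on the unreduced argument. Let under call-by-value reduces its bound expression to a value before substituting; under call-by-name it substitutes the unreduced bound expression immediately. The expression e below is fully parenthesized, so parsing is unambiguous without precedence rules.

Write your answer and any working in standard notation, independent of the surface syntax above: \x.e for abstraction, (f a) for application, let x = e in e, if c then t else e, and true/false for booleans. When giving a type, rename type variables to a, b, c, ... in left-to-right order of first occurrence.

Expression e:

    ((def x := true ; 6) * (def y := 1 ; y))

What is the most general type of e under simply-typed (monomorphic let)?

Derivation:
let x : Bool
  unify Int ~ Int
let y : Int
y : Int
  unify Int ~ Int

Answer: Int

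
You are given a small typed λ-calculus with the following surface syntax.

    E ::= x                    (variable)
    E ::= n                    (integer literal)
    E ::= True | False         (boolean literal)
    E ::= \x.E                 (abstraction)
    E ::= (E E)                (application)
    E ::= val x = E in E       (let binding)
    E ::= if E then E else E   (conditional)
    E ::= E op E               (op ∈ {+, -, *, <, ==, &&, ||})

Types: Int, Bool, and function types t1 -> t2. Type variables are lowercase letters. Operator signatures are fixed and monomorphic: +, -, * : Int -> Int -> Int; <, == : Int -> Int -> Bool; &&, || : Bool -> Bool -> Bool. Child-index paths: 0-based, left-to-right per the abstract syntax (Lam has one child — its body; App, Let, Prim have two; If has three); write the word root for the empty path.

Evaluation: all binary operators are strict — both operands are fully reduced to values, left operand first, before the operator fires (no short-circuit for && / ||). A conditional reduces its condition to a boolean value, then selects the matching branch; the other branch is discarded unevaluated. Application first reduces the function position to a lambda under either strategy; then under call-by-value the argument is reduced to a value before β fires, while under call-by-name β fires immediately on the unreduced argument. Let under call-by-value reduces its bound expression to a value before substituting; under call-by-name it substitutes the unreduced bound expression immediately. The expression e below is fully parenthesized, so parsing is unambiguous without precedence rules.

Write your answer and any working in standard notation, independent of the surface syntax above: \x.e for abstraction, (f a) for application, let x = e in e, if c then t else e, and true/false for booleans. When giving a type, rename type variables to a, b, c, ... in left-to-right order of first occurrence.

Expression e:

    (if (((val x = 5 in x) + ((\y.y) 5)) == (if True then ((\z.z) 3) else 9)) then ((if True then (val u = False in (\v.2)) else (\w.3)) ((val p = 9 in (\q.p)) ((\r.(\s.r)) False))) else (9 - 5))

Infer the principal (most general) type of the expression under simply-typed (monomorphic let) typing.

Trace:
let x : Int
x : Int
  unify Int ~ Int
y : a
\y._ : a -> a
  unify a -> a ~ Int -> b
  unify a ~ Int
  unify Int ~ b
_ _ : Int
  unify Int ~ Int
  unify Int ~ Int
  unify Bool ~ Bool
z : c
\z._ : c -> c
  unify c -> c ~ Int -> d
  unify c ~ Int
  unify Int ~ d
_ _ : Int
  unify Int ~ Int
  unify Int ~ Int
  unify Bool ~ Bool
  unify Bool ~ Bool
let u : Bool
\v._ : e -> Int
\w._ : f -> Int
  unify e -> Int ~ f -> Int
  unify e ~ f
  unify Int ~ Int
let p : Int
p : Int
\q._ : g -> Int
r : h
\s._ : i -> h
\r._ : h -> i -> h
  unify h -> i -> h ~ Bool -> j
  unify h ~ Bool
  unify i -> Bool ~ j
_ _ : i -> Bool
  unify g -> Int ~ (i -> Bool) -> k
  unify g ~ i -> Bool
  unify Int ~ k
_ _ : Int
  unify f -> Int ~ Int -> l
  unify f ~ Int
  unify Int ~ l
_ _ : Int
  unify Int ~ Int
  unify Int ~ Int
  unify Int ~ Int

Answer: Int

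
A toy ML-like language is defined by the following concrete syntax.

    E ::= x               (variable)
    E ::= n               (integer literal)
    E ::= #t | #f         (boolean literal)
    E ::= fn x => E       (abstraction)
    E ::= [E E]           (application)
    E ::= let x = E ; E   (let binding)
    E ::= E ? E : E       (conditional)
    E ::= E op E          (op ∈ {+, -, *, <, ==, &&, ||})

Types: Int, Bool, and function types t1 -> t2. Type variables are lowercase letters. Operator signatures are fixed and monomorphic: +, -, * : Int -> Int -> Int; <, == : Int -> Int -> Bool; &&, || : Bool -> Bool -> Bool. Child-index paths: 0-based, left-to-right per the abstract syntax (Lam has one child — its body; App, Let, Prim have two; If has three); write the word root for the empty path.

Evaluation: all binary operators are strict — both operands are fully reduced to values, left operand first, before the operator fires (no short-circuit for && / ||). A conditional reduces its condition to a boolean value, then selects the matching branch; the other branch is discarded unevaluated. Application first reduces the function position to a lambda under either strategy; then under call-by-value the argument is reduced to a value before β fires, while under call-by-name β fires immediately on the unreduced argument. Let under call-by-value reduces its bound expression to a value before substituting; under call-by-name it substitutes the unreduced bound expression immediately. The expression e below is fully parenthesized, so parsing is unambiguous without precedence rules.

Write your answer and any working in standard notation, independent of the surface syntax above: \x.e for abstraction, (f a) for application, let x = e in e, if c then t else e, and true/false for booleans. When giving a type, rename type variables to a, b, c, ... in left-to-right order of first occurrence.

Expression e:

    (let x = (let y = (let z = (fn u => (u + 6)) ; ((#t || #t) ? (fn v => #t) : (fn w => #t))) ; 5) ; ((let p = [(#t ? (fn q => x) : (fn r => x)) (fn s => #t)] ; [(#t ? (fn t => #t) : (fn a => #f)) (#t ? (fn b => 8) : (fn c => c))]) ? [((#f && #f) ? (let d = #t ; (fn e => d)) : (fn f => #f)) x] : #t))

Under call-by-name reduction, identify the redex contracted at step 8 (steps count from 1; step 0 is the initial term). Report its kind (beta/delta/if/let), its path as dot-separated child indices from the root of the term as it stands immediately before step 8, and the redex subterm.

Answer: beta at root : ((\f.false) (let y = (let z = (\u.(u + 6)) in (if (true || true) then (\v.true) else (\w.true))) in 5))

Working:
step 0: (let x = (let y = (let z = (\u.(u + 6)) in (if (true || true) then (\v.true) else (\w.true))) in 5) in (if (let p = ((if true then (\q.x) else (\r.x)) (\s.true)) in ((if true then (\t.true) else (\a.false)) (if true then (\b.8) else (\c.c)))) then ((if (false && false) then (let d = true in (\e.d)) else (\f.false)) x) else true))
step 1: [let@root] (if (let p = ((if true then (\q.(let y = (let z = (\u.(u + 6)) in (if (true || true) then (\v.true) else (\w.true))) in 5)) else (\r.(let y = (let z = (\u.(u + 6)) in (if (true || true) then (\v.true) else (\w.true))) in 5))) (\s.true)) in ((if true then (\t.true) else (\a.false)) (if true then (\b.8) else (\c.c)))) then ((if (false && false) then (let d = true in (\e.d)) else (\f.false)) (let y = (let z = (\u.(u + 6)) in (if (true || true) then (\v.true) else (\w.true))) in 5)) else true)
step 2: [let@0] (if ((if true then (\t.true) else (\a.false)) (if true then (\b.8) else (\c.c))) then ((if (false && false) then (let d = true in (\e.d)) else (\f.false)) (let y = (let z = (\u.(u + 6)) in (if (true || true) then (\v.true) else (\w.true))) in 5)) else true)
step 3: [if@0.0] (if ((\t.true) (if true then (\b.8) else (\c.c))) then ((if (false && false) then (let d = true in (\e.d)) else (\f.false)) (let y = (let z = (\u.(u + 6)) in (if (true || true) then (\v.true) else (\w.true))) in 5)) else true)
step 4: [beta@0] (if true then ((if (false && false) then (let d = true in (\e.d)) else (\f.false)) (let y = (let z = (\u.(u + 6)) in (if (true || true) then (\v.true) else (\w.true))) in 5)) else true)
step 5: [if@root] ((if (false && false) then (let d = true in (\e.d)) else (\f.false)) (let y = (let z = (\u.(u + 6)) in (if (true || true) then (\v.true) else (\w.true))) in 5))
step 6: [delta@0.0] ((if false then (let d = true in (\e.d)) else (\f.false)) (let y = (let z = (\u.(u + 6)) in (if (true || true) then (\v.true) else (\w.true))) in 5))
step 7: [if@0] ((\f.false) (let y = (let z = (\u.(u + 6)) in (if (true || true) then (\v.true) else (\w.true))) in 5))
step 8: [beta@root] false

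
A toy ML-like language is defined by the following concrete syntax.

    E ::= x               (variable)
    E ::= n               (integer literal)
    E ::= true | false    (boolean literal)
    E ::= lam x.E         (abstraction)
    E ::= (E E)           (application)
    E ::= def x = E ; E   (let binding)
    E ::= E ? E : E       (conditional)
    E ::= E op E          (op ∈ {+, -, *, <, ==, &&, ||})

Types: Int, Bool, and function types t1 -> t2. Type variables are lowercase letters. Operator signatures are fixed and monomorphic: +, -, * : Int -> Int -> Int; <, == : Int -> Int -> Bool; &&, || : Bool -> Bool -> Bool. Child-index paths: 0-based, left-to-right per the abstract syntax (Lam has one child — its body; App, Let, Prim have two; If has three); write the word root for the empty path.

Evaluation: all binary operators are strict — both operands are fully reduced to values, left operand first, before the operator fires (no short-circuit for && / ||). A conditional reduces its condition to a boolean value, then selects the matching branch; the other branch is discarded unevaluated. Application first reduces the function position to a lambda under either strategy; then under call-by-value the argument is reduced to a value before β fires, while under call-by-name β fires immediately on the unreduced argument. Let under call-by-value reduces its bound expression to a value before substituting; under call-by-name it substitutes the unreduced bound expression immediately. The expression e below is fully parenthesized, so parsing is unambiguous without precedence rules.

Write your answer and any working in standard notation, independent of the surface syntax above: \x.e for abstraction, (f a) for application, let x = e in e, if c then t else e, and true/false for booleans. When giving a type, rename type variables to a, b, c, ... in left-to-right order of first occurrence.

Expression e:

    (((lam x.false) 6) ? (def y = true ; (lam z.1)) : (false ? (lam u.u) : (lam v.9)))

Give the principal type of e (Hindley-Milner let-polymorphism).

Working:
\x._ : a -> Bool
  unify a -> Bool ~ Int -> b
  unify a ~ Int
  unify Bool ~ b
_ _ : Bool
  unify Bool ~ Bool
let y : Bool
\z._ : c -> Int
  unify Bool ~ Bool
u : d
\u._ : d -> d
\v._ : e -> Int
  unify d -> d ~ e -> Int
  unify d ~ e
  unify e ~ Int
  unify c -> Int ~ Int -> Int
  unify c ~ Int
  unify Int ~ Int

Answer: Int -> Int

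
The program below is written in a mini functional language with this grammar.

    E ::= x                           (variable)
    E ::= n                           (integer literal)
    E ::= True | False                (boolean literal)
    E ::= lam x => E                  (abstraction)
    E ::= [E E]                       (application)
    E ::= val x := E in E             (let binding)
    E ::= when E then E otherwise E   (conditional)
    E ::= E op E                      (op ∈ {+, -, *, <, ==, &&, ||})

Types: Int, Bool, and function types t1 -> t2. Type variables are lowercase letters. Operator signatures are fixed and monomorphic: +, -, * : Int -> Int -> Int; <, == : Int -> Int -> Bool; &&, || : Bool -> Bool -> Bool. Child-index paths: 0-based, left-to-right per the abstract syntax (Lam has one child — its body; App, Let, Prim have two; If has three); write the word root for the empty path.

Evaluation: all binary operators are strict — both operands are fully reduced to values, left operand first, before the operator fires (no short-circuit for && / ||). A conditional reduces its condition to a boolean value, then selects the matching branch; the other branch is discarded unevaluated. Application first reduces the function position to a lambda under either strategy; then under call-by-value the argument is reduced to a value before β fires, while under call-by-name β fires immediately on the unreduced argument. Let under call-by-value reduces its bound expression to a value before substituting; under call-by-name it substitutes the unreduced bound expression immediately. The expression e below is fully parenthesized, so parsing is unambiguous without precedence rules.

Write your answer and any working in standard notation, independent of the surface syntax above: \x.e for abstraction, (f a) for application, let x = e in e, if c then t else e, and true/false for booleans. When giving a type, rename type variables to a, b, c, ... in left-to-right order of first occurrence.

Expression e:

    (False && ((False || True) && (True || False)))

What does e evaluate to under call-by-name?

Derivation:
step 0: (false && ((false || true) && (true || false)))
step 1: [delta@1.0] (false && (true && (true || false)))
step 2: [delta@1.1] (false && (true && true))
step 3: [delta@1] (false && true)
step 4: [delta@root] false

Answer: false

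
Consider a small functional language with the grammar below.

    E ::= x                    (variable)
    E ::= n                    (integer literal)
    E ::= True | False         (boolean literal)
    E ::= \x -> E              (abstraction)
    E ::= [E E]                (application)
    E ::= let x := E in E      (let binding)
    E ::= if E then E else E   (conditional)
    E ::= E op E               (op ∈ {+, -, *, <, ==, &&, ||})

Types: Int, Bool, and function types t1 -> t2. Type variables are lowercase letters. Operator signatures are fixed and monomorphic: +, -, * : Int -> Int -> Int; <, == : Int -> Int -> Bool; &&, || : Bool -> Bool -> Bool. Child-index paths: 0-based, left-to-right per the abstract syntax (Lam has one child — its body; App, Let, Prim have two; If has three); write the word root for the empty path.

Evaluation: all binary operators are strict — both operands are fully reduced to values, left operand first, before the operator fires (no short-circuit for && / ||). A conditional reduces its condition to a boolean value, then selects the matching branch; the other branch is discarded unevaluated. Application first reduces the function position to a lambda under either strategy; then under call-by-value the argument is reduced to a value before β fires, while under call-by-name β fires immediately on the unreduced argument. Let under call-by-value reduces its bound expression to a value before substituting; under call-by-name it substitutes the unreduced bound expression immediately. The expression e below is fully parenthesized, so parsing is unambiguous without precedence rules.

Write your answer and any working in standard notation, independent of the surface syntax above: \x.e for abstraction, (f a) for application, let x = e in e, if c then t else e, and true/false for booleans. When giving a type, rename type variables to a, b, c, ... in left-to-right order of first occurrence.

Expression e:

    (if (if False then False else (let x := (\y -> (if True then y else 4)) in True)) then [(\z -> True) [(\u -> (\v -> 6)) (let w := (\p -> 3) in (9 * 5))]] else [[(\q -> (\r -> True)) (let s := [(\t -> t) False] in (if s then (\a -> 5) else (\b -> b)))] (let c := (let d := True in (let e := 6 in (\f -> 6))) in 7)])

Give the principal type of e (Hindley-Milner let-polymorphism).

Answer: Bool

Working:
  unify Bool ~ Bool
  unify Bool ~ Bool
y : a
  unify a ~ Int
\y._ : Int -> Int
let x : Int -> Int
  unify Bool ~ Bool
  unify Bool ~ Bool
\z._ : b -> Bool
\v._ : d -> Int
\u._ : c -> d -> Int
\p._ : e -> Int
let w : forall. e -> Int
  unify Int ~ Int
  unify Int ~ Int
  unify c -> d -> Int ~ Int -> f
  unify c ~ Int
  unify d -> Int ~ f
_ _ : d -> Int
  unify b -> Bool ~ (d -> Int) -> g
  unify b ~ d -> Int
  unify Bool ~ g
_ _ : Bool
\r._ : i -> Bool
\q._ : h -> i -> Bool
t : j
\t._ : j -> j
  unify j -> j ~ Bool -> k
  unify j ~ Bool
  unify Bool ~ k
_ _ : Bool
let s : Bool
s : Bool
  unify Bool ~ Bool
\a._ : l -> Int
b : m
\b._ : m -> m
  unify l -> Int ~ m -> m
  unify l ~ m
  unify Int ~ m
  unify h -> i -> Bool ~ (Int -> Int) -> n
  unify h ~ Int -> Int
  unify i -> Bool ~ n
_ _ : i -> Bool
let d : Bool
let e : Int
\f._ : o -> Int
let c : forall. o -> Int
  unify i -> Bool ~ Int -> p
  unify i ~ Int
  unify Bool ~ p
_ _ : Bool
  unify Bool ~ Bool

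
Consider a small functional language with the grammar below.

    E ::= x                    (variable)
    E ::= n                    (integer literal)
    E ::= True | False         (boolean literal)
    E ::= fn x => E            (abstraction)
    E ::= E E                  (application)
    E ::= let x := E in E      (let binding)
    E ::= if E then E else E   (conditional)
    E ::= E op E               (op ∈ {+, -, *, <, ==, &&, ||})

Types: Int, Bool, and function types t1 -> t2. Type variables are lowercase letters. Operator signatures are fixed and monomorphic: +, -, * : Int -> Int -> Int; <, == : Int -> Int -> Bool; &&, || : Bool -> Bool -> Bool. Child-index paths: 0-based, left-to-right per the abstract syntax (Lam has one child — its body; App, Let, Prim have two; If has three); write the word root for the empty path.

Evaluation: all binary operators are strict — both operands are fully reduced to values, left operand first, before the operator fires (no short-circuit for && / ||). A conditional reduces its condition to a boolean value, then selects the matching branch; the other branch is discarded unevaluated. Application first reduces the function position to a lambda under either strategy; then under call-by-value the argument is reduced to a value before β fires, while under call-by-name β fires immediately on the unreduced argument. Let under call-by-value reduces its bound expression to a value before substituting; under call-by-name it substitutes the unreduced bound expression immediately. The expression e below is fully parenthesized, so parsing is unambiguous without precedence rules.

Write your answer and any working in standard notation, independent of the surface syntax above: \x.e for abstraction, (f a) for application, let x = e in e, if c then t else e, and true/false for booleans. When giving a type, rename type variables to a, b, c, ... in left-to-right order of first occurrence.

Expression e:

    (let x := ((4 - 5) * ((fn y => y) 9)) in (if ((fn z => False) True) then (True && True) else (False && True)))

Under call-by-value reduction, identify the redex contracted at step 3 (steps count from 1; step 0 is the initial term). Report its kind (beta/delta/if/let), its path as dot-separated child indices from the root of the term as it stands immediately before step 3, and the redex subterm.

Answer: delta at 0 : (-1 * 9)

Derivation:
step 0: (let x = ((4 - 5) * ((\y.y) 9)) in (if ((\z.false) true) then (true && true) else (false && true)))
step 1: [delta@0.0] (let x = (-1 * ((\y.y) 9)) in (if ((\z.false) true) then (true && true) else (false && true)))
step 2: [beta@0.1] (let x = (-1 * 9) in (if ((\z.false) true) then (true && true) else (false && true)))
step 3: [delta@0] (let x = -9 in (if ((\z.false) true) then (true && true) else (false && true)))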